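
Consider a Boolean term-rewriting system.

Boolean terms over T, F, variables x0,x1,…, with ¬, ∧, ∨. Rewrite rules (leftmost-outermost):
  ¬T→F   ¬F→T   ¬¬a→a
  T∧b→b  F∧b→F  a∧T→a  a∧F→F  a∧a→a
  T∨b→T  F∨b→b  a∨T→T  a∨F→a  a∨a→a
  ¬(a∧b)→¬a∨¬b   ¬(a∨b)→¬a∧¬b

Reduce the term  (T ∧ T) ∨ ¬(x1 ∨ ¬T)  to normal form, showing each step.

Answer: normal form = T  (in 2 steps)

Reduction:
  start: (T ∧ T) ∨ ¬(x1 ∨ ¬T)
  [1] T ∨ ¬(x1 ∨ ¬T)
  [2] T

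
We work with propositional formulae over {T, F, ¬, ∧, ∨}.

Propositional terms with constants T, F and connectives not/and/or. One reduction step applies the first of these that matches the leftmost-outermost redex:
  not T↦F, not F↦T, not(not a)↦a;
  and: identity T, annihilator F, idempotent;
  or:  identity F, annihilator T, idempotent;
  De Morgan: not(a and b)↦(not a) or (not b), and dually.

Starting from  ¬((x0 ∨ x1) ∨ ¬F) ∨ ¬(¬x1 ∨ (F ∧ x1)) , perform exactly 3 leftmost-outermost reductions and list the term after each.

Answer: after 3 steps: ((¬x0 ∧ ¬x1) ∧ F) ∨ ¬(¬x1 ∨ (F ∧ x1))

Derivation:
  start: ¬((x0 ∨ x1) ∨ ¬F) ∨ ¬(¬x1 ∨ (F ∧ x1))
  step 1: (¬(x0 ∨ x1) ∧ ¬¬F) ∨ ¬(¬x1 ∨ (F ∧ x1))
  step 2: ((¬x0 ∧ ¬x1) ∧ ¬¬F) ∨ ¬(¬x1 ∨ (F ∧ x1))
  step 3: ((¬x0 ∧ ¬x1) ∧ F) ∨ ¬(¬x1 ∨ (F ∧ x1))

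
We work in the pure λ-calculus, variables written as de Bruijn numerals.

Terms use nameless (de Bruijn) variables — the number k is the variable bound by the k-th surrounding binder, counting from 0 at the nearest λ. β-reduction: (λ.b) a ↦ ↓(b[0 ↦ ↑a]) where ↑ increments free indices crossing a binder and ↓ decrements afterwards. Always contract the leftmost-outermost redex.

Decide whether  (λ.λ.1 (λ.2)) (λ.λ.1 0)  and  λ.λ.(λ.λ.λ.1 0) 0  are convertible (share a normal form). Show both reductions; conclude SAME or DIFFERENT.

Answer: SAME — A ⇓ λ.λ.λ.λ.1 0, B ⇓ λ.λ.λ.λ.1 0

Reduction:
Term A:
  start: (λ.λ.1 (λ.2)) (λ.λ.1 0)
  step 1: λ.(λ.λ.1 0) (λ.λ.λ.1 0)
  step 2: λ.λ.(λ.λ.λ.1 0) 0
  step 3: λ.λ.λ.λ.1 0

Term B:
  start: λ.λ.(λ.λ.λ.1 0) 0
  step 1: λ.λ.λ.λ.1 0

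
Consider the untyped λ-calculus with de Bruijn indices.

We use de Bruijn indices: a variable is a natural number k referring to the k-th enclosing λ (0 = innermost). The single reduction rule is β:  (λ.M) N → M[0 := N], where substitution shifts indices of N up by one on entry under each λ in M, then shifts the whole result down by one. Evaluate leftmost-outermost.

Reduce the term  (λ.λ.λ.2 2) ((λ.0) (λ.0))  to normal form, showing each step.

Answer: normal form = λ.λ.λ.0  (in 4 steps)

Reduction:
  start: (λ.λ.λ.2 2) ((λ.0) (λ.0))
  step 1: λ.λ.(λ.0) (λ.0) ((λ.0) (λ.0))
  step 2: λ.λ.(λ.0) ((λ.0) (λ.0))
  step 3: λ.λ.(λ.0) (λ.0)
  step 4: λ.λ.λ.0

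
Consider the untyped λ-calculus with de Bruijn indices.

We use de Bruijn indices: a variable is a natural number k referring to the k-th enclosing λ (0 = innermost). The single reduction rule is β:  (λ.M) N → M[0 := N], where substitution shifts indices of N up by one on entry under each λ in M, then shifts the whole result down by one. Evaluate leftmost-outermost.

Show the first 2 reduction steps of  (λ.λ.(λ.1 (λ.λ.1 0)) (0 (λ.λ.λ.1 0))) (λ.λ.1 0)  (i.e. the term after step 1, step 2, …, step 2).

Answer: after 2 steps: λ.0 (λ.λ.1 0)

Derivation:
  start: (λ.λ.(λ.1 (λ.λ.1 0)) (0 (λ.λ.λ.1 0))) (λ.λ.1 0)
  step 1: λ.(λ.1 (λ.λ.1 0)) (0 (λ.λ.λ.1 0))
  step 2: λ.0 (λ.λ.1 0)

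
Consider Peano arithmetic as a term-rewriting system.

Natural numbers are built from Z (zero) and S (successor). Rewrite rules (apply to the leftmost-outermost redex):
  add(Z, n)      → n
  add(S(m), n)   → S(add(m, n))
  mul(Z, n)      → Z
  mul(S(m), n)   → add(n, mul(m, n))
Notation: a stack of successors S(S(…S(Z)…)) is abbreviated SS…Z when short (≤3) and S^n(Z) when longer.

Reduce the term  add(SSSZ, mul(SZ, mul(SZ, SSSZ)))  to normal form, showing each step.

  start: add(SSSZ, mul(SZ, mul(SZ, SSSZ)))
  →1  S(add(SSZ, mul(SZ, mul(SZ, SSSZ))))
  →2  S(S(add(SZ, mul(SZ, mul(SZ, SSSZ)))))
  →3  S(S(S(add(Z, mul(SZ, mul(SZ, SSSZ))))))
  →4  S(S(S(mul(SZ, mul(SZ, SSSZ)))))
  →5  S(S(S(add(mul(SZ, SSSZ), mul(Z, mul(SZ, SSSZ))))))
  →6  S(S(S(add(add(SSSZ, mul(Z, SSSZ)), mul(Z, mul(SZ, SSSZ))))))
  →7  S(S(S(add(S(add(SSZ, mul(Z, SSSZ))), mul(Z, mul(SZ, SSSZ))))))
  →8  S(S(S(S(add(add(SSZ, mul(Z, SSSZ)), mul(Z, mul(SZ, SSSZ)))))))
  →9  S(S(S(S(add(S(add(SZ, mul(Z, SSSZ))), mul(Z, mul(SZ, SSSZ)))))))
  →10  S(S(S(S(S(add(add(SZ, mul(Z, SSSZ)), mul(Z, mul(SZ, SSSZ))))))))
  →11  S(S(S(S(S(add(S(add(Z, mul(Z, SSSZ))), mul(Z, mul(SZ, SSSZ))))))))
  →12  S(S(S(S(S(S(add(add(Z, mul(Z, SSSZ)), mul(Z, mul(SZ, SSSZ)))))))))
  →13  S(S(S(S(S(S(add(mul(Z, SSSZ), mul(Z, mul(SZ, SSSZ)))))))))
  →14  S(S(S(S(S(S(add(Z, mul(Z, mul(SZ, SSSZ)))))))))
  →15  S(S(S(S(S(S(mul(Z, mul(SZ, SSSZ))))))))
  →16  S^6(Z)

Answer: normal form = S^6(Z)  (in 16 steps)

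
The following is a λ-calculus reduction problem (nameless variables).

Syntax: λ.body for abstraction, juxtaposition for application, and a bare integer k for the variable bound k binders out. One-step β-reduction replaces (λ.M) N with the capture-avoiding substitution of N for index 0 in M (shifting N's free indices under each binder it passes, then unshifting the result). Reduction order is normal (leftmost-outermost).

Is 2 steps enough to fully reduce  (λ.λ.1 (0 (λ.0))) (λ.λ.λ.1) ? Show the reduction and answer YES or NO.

Answer: YES — reaches normal form λ.λ.λ.1 in 2 ≤ 2 steps

Derivation:
  start: (λ.λ.1 (0 (λ.0))) (λ.λ.λ.1)
  →1  λ.(λ.λ.λ.1) (0 (λ.0))
  →2  λ.λ.λ.1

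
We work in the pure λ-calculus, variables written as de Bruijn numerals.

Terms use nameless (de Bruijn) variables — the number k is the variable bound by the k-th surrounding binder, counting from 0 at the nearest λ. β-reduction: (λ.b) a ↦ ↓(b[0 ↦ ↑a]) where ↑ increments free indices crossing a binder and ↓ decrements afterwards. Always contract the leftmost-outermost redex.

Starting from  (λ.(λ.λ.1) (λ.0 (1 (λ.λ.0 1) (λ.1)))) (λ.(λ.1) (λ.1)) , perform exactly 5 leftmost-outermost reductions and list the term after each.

Answer: after 5 steps: λ.λ.0 (λ.0 (λ.2))

Derivation:
  start: (λ.(λ.λ.1) (λ.0 (1 (λ.λ.0 1) (λ.1)))) (λ.(λ.1) (λ.1))
  [1] (λ.λ.1) (λ.0 ((λ.(λ.1) (λ.1)) (λ.λ.0 1) (λ.1)))
  [2] λ.λ.0 ((λ.(λ.1) (λ.1)) (λ.λ.0 1) (λ.1))
  [3] λ.λ.0 ((λ.λ.λ.0 1) (λ.λ.λ.0 1) (λ.1))
  [4] λ.λ.0 ((λ.λ.0 1) (λ.1))
  [5] λ.λ.0 (λ.0 (λ.2))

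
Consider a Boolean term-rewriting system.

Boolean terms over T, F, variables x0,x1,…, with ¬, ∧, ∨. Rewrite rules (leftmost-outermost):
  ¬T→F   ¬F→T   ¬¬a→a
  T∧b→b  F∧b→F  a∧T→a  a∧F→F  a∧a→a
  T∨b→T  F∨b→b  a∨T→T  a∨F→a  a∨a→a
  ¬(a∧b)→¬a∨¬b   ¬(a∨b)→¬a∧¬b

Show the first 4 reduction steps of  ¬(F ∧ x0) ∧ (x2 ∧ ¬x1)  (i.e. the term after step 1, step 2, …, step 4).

  start: ¬(F ∧ x0) ∧ (x2 ∧ ¬x1)
  →1  (¬F ∨ ¬x0) ∧ (x2 ∧ ¬x1)
  →2  (T ∨ ¬x0) ∧ (x2 ∧ ¬x1)
  →3  T ∧ (x2 ∧ ¬x1)
  →4  x2 ∧ ¬x1

Answer: after 4 steps: x2 ∧ ¬x1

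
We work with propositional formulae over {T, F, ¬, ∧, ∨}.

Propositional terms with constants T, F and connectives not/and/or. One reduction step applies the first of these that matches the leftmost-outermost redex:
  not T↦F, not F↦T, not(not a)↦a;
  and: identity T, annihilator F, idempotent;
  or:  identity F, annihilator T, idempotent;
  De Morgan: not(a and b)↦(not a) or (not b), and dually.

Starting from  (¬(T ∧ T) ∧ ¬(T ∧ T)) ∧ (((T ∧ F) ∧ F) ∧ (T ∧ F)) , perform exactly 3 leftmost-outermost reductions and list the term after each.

  start: (¬(T ∧ T) ∧ ¬(T ∧ T)) ∧ (((T ∧ F) ∧ F) ∧ (T ∧ F))
  →1  ¬(T ∧ T) ∧ (((T ∧ F) ∧ F) ∧ (T ∧ F))
  →2  (¬T ∨ ¬T) ∧ (((T ∧ F) ∧ F) ∧ (T ∧ F))
  →3  ¬T ∧ (((T ∧ F) ∧ F) ∧ (T ∧ F))

Answer: after 3 steps: ¬T ∧ (((T ∧ F) ∧ F) ∧ (T ∧ F))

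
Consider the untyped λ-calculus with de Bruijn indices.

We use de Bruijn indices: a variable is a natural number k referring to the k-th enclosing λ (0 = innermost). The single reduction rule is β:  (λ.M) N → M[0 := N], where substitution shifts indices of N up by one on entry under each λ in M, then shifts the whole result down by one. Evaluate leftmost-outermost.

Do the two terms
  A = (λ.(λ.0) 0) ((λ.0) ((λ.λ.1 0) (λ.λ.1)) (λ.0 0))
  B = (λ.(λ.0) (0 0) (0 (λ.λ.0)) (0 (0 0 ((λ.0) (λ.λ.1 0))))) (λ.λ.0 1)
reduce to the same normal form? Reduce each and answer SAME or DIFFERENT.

Term A:
  start: (λ.(λ.0) 0) ((λ.0) ((λ.λ.1 0) (λ.λ.1)) (λ.0 0))
  [1] (λ.0) ((λ.0) ((λ.λ.1 0) (λ.λ.1)) (λ.0 0))
  [2] (λ.0) ((λ.λ.1 0) (λ.λ.1)) (λ.0 0)
  [3] (λ.λ.1 0) (λ.λ.1) (λ.0 0)
  [4] (λ.(λ.λ.1) 0) (λ.0 0)
  [5] (λ.λ.1) (λ.0 0)
  [6] λ.λ.0 0

Term B:
  start: (λ.(λ.0) (0 0) (0 (λ.λ.0)) (0 (0 0 ((λ.0) (λ.λ.1 0))))) (λ.λ.0 1)
  [1] (λ.0) ((λ.λ.0 1) (λ.λ.0 1)) ((λ.λ.0 1) (λ.λ.0)) ((λ.λ.0 1) ((λ.λ.0 1) (λ.λ.0 1) ((λ.0) (λ.λ.1 0))))
  [2] (λ.λ.0 1) (λ.λ.0 1) ((λ.λ.0 1) (λ.λ.0)) ((λ.λ.0 1) ((λ.λ.0 1) (λ.λ.0 1) ((λ.0) (λ.λ.1 0))))
  [3] (λ.0 (λ.λ.0 1)) ((λ.λ.0 1) (λ.λ.0)) ((λ.λ.0 1) ((λ.λ.0 1) (λ.λ.0 1) ((λ.0) (λ.λ.1 0))))
  [4] (λ.λ.0 1) (λ.λ.0) (λ.λ.0 1) ((λ.λ.0 1) ((λ.λ.0 1) (λ.λ.0 1) ((λ.0) (λ.λ.1 0))))
  [5] (λ.0 (λ.λ.0)) (λ.λ.0 1) ((λ.λ.0 1) ((λ.λ.0 1) (λ.λ.0 1) ((λ.0) (λ.λ.1 0))))
  [6] (λ.λ.0 1) (λ.λ.0) ((λ.λ.0 1) ((λ.λ.0 1) (λ.λ.0 1) ((λ.0) (λ.λ.1 0))))
  [7] (λ.0 (λ.λ.0)) ((λ.λ.0 1) ((λ.λ.0 1) (λ.λ.0 1) ((λ.0) (λ.λ.1 0))))
  [8] (λ.λ.0 1) ((λ.λ.0 1) (λ.λ.0 1) ((λ.0) (λ.λ.1 0))) (λ.λ.0)
  [9] (λ.0 ((λ.λ.0 1) (λ.λ.0 1) ((λ.0) (λ.λ.1 0)))) (λ.λ.0)
  [10] (λ.λ.0) ((λ.λ.0 1) (λ.λ.0 1) ((λ.0) (λ.λ.1 0)))
  [11] λ.0

Answer: DIFFERENT — A ⇓ λ.λ.0 0, B ⇓ λ.0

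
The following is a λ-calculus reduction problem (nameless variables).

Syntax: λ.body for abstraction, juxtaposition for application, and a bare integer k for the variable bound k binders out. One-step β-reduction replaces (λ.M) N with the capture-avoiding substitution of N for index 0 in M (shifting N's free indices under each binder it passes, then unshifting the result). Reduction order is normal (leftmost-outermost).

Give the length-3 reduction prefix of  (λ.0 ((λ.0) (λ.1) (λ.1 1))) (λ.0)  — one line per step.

Answer: after 3 steps: (λ.λ.0) (λ.(λ.0) (λ.0))

Reduction:
  start: (λ.0 ((λ.0) (λ.1) (λ.1 1))) (λ.0)
  step 1: (λ.0) ((λ.0) (λ.λ.0) (λ.(λ.0) (λ.0)))
  step 2: (λ.0) (λ.λ.0) (λ.(λ.0) (λ.0))
  step 3: (λ.λ.0) (λ.(λ.0) (λ.0))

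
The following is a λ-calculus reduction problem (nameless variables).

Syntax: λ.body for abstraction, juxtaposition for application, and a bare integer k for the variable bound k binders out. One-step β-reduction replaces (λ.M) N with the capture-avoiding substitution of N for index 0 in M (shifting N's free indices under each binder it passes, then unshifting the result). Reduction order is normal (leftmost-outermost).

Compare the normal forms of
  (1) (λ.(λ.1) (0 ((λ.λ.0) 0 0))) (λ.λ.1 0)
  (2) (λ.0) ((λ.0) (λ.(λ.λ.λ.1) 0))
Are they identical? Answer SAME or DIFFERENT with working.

Term A:
  start: (λ.(λ.1) (0 ((λ.λ.0) 0 0))) (λ.λ.1 0)
  step 1: (λ.λ.λ.1 0) ((λ.λ.1 0) ((λ.λ.0) (λ.λ.1 0) (λ.λ.1 0)))
  step 2: λ.λ.1 0

Term B:
  start: (λ.0) ((λ.0) (λ.(λ.λ.λ.1) 0))
  step 1: (λ.0) (λ.(λ.λ.λ.1) 0)
  step 2: λ.(λ.λ.λ.1) 0
  step 3: λ.λ.λ.1

Answer: DIFFERENT — A ⇓ λ.λ.1 0, B ⇓ λ.λ.λ.1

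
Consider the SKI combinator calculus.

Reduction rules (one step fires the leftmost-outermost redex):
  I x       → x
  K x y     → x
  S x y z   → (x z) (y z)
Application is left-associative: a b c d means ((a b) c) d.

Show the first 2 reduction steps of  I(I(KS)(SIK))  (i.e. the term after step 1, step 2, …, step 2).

Answer: after 2 steps: KS(SIK)

Working:
  start: I(I(KS)(SIK))
  step 1: I(KS)(SIK)
  step 2: KS(SIK)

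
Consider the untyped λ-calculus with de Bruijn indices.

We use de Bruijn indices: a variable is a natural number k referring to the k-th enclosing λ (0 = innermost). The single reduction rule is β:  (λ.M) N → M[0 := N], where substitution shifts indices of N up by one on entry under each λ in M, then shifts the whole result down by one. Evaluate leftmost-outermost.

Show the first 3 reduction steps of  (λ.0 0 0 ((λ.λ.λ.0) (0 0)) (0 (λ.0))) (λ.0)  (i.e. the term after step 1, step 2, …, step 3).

Answer: after 3 steps: (λ.0) ((λ.λ.λ.0) ((λ.0) (λ.0))) ((λ.0) (λ.0))

Reduction:
  start: (λ.0 0 0 ((λ.λ.λ.0) (0 0)) (0 (λ.0))) (λ.0)
  →1  (λ.0) (λ.0) (λ.0) ((λ.λ.λ.0) ((λ.0) (λ.0))) ((λ.0) (λ.0))
  →2  (λ.0) (λ.0) ((λ.λ.λ.0) ((λ.0) (λ.0))) ((λ.0) (λ.0))
  →3  (λ.0) ((λ.λ.λ.0) ((λ.0) (λ.0))) ((λ.0) (λ.0))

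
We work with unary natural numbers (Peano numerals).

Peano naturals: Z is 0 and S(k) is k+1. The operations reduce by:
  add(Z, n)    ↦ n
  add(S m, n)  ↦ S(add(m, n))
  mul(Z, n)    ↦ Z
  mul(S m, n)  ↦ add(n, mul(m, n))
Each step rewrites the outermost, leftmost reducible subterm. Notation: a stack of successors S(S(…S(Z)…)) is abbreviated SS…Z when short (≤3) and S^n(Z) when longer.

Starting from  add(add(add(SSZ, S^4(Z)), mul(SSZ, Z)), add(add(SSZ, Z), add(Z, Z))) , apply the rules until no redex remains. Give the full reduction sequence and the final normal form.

  start: add(add(add(SSZ, S^4(Z)), mul(SSZ, Z)), add(add(SSZ, Z), add(Z, Z)))
  [1] add(add(S(add(SZ, S^4(Z))), mul(SSZ, Z)), add(add(SSZ, Z), add(Z, Z)))
  [2] add(S(add(add(SZ, S^4(Z)), mul(SSZ, Z))), add(add(SSZ, Z), add(Z, Z)))
  [3] S(add(add(add(SZ, S^4(Z)), mul(SSZ, Z)), add(add(SSZ, Z), add(Z, Z))))
  [4] S(add(add(S(add(Z, S^4(Z))), mul(SSZ, Z)), add(add(SSZ, Z), add(Z, Z))))
  [5] S(add(S(add(add(Z, S^4(Z)), mul(SSZ, Z))), add(add(SSZ, Z), add(Z, Z))))
  [6] S(S(add(add(add(Z, S^4(Z)), mul(SSZ, Z)), add(add(SSZ, Z), add(Z, Z)))))
  [7] S(S(add(add(S^4(Z), mul(SSZ, Z)), add(add(SSZ, Z), add(Z, Z)))))
  [8] S(S(add(S(add(SSSZ, mul(SSZ, Z))), add(add(SSZ, Z), add(Z, Z)))))
  [9] S(S(S(add(add(SSSZ, mul(SSZ, Z)), add(add(SSZ, Z), add(Z, Z))))))
  [10] S(S(S(add(S(add(SSZ, mul(SSZ, Z))), add(add(SSZ, Z), add(Z, Z))))))
  [11] S(S(S(S(add(add(SSZ, mul(SSZ, Z)), add(add(SSZ, Z), add(Z, Z)))))))
  [12] S(S(S(S(add(S(add(SZ, mul(SSZ, Z))), add(add(SSZ, Z), add(Z, Z)))))))
  [13] S(S(S(S(S(add(add(SZ, mul(SSZ, Z)), add(add(SSZ, Z), add(Z, Z))))))))
  [14] S(S(S(S(S(add(S(add(Z, mul(SSZ, Z))), add(add(SSZ, Z), add(Z, Z))))))))
  [15] S(S(S(S(S(S(add(add(Z, mul(SSZ, Z)), add(add(SSZ, Z), add(Z, Z)))))))))
  [16] S(S(S(S(S(S(add(mul(SSZ, Z), add(add(SSZ, Z), add(Z, Z)))))))))
  [17] S(S(S(S(S(S(add(add(Z, mul(SZ, Z)), add(add(SSZ, Z), add(Z, Z)))))))))
  [18] S(S(S(S(S(S(add(mul(SZ, Z), add(add(SSZ, Z), add(Z, Z)))))))))
  [19] S(S(S(S(S(S(add(add(Z, mul(Z, Z)), add(add(SSZ, Z), add(Z, Z)))))))))
  [20] S(S(S(S(S(S(add(mul(Z, Z), add(add(SSZ, Z), add(Z, Z)))))))))
  [21] S(S(S(S(S(S(add(Z, add(add(SSZ, Z), add(Z, Z)))))))))
  [22] S(S(S(S(S(S(add(add(SSZ, Z), add(Z, Z))))))))
  [23] S(S(S(S(S(S(add(S(add(SZ, Z)), add(Z, Z))))))))
  [24] S(S(S(S(S(S(S(add(add(SZ, Z), add(Z, Z)))))))))
  [25] S(S(S(S(S(S(S(add(S(add(Z, Z)), add(Z, Z)))))))))
  [26] S(S(S(S(S(S(S(S(add(add(Z, Z), add(Z, Z))))))))))
  [27] S(S(S(S(S(S(S(S(add(Z, add(Z, Z))))))))))
  [28] S(S(S(S(S(S(S(S(add(Z, Z)))))))))
  [29] S^8(Z)

Answer: normal form = S^8(Z)  (in 29 steps)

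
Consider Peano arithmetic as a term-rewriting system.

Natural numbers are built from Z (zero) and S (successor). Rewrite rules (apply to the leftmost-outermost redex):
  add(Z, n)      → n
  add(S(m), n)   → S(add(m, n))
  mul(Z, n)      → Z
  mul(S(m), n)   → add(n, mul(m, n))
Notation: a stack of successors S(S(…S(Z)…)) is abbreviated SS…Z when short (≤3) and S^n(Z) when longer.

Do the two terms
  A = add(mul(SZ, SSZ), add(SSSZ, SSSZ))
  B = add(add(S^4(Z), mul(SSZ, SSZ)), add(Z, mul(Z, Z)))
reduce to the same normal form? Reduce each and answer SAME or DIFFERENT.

Answer: SAME — A ⇓ S^8(Z), B ⇓ S^8(Z)

Working:
Term A:
  start: add(mul(SZ, SSZ), add(SSSZ, SSSZ))
  step 1: add(add(SSZ, mul(Z, SSZ)), add(SSSZ, SSSZ))
  step 2: add(S(add(SZ, mul(Z, SSZ))), add(SSSZ, SSSZ))
  step 3: S(add(add(SZ, mul(Z, SSZ)), add(SSSZ, SSSZ)))
  step 4: S(add(S(add(Z, mul(Z, SSZ))), add(SSSZ, SSSZ)))
  step 5: S(S(add(add(Z, mul(Z, SSZ)), add(SSSZ, SSSZ))))
  step 6: S(S(add(mul(Z, SSZ), add(SSSZ, SSSZ))))
  step 7: S(S(add(Z, add(SSSZ, SSSZ))))
  step 8: S(S(add(SSSZ, SSSZ)))
  step 9: S(S(S(add(SSZ, SSSZ))))
  step 10: S(S(S(S(add(SZ, SSSZ)))))
  step 11: S(S(S(S(S(add(Z, SSSZ))))))
  step 12: S^8(Z)

Term B:
  start: add(add(S^4(Z), mul(SSZ, SSZ)), add(Z, mul(Z, Z)))
  step 1: add(S(add(SSSZ, mul(SSZ, SSZ))), add(Z, mul(Z, Z)))
  step 2: S(add(add(SSSZ, mul(SSZ, SSZ)), add(Z, mul(Z, Z))))
  step 3: S(add(S(add(SSZ, mul(SSZ, SSZ))), add(Z, mul(Z, Z))))
  step 4: S(S(add(add(SSZ, mul(SSZ, SSZ)), add(Z, mul(Z, Z)))))
  step 5: S(S(add(S(add(SZ, mul(SSZ, SSZ))), add(Z, mul(Z, Z)))))
  step 6: S(S(S(add(add(SZ, mul(SSZ, SSZ)), add(Z, mul(Z, Z))))))
  step 7: S(S(S(add(S(add(Z, mul(SSZ, SSZ))), add(Z, mul(Z, Z))))))
  step 8: S(S(S(S(add(add(Z, mul(SSZ, SSZ)), add(Z, mul(Z, Z)))))))
  step 9: S(S(S(S(add(mul(SSZ, SSZ), add(Z, mul(Z, Z)))))))
  step 10: S(S(S(S(add(add(SSZ, mul(SZ, SSZ)), add(Z, mul(Z, Z)))))))
  step 11: S(S(S(S(add(S(add(SZ, mul(SZ, SSZ))), add(Z, mul(Z, Z)))))))
  step 12: S(S(S(S(S(add(add(SZ, mul(SZ, SSZ)), add(Z, mul(Z, Z))))))))
  step 13: S(S(S(S(S(add(S(add(Z, mul(SZ, SSZ))), add(Z, mul(Z, Z))))))))
  step 14: S(S(S(S(S(S(add(add(Z, mul(SZ, SSZ)), add(Z, mul(Z, Z)))))))))
  step 15: S(S(S(S(S(S(add(mul(SZ, SSZ), add(Z, mul(Z, Z)))))))))
  step 16: S(S(S(S(S(S(add(add(SSZ, mul(Z, SSZ)), add(Z, mul(Z, Z)))))))))
  step 17: S(S(S(S(S(S(add(S(add(SZ, mul(Z, SSZ))), add(Z, mul(Z, Z)))))))))
  step 18: S(S(S(S(S(S(S(add(add(SZ, mul(Z, SSZ)), add(Z, mul(Z, Z))))))))))
  step 19: S(S(S(S(S(S(S(add(S(add(Z, mul(Z, SSZ))), add(Z, mul(Z, Z))))))))))
  step 20: S(S(S(S(S(S(S(S(add(add(Z, mul(Z, SSZ)), add(Z, mul(Z, Z)))))))))))
  step 21: S(S(S(S(S(S(S(S(add(mul(Z, SSZ), add(Z, mul(Z, Z)))))))))))
  step 22: S(S(S(S(S(S(S(S(add(Z, add(Z, mul(Z, Z)))))))))))
  step 23: S(S(S(S(S(S(S(S(add(Z, mul(Z, Z))))))))))
  step 24: S(S(S(S(S(S(S(S(mul(Z, Z)))))))))
  step 25: S^8(Z)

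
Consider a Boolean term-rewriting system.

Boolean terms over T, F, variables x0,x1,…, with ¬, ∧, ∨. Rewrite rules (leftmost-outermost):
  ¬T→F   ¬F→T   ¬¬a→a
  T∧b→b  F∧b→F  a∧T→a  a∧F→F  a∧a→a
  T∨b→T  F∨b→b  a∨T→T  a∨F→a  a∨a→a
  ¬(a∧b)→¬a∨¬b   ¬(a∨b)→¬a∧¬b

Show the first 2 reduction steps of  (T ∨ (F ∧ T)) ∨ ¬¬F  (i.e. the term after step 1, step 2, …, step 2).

  start: (T ∨ (F ∧ T)) ∨ ¬¬F
  step 1: T ∨ ¬¬F
  step 2: T

Answer: after 2 steps: T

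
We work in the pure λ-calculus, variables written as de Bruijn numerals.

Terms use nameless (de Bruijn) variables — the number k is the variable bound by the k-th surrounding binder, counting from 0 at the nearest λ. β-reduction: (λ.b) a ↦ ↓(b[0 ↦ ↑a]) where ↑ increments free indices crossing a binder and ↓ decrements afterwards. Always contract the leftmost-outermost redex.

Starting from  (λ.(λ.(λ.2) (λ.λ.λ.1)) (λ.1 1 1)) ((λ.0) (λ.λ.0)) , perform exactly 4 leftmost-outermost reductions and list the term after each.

Answer: after 4 steps: λ.λ.0

Reduction:
  start: (λ.(λ.(λ.2) (λ.λ.λ.1)) (λ.1 1 1)) ((λ.0) (λ.λ.0))
  [1] (λ.(λ.(λ.0) (λ.λ.0)) (λ.λ.λ.1)) (λ.(λ.0) (λ.λ.0) ((λ.0) (λ.λ.0)) ((λ.0) (λ.λ.0)))
  [2] (λ.(λ.0) (λ.λ.0)) (λ.λ.λ.1)
  [3] (λ.0) (λ.λ.0)
  [4] λ.λ.0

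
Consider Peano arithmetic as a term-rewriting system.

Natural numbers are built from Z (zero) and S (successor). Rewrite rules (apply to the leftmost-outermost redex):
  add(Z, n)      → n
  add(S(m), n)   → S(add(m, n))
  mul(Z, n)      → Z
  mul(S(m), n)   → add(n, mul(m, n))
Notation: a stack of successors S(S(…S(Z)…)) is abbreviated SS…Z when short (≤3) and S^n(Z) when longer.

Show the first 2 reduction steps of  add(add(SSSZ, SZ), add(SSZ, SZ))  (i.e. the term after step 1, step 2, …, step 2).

Answer: after 2 steps: S(add(add(SSZ, SZ), add(SSZ, SZ)))

Derivation:
  start: add(add(SSSZ, SZ), add(SSZ, SZ))
  step 1: add(S(add(SSZ, SZ)), add(SSZ, SZ))
  step 2: S(add(add(SSZ, SZ), add(SSZ, SZ)))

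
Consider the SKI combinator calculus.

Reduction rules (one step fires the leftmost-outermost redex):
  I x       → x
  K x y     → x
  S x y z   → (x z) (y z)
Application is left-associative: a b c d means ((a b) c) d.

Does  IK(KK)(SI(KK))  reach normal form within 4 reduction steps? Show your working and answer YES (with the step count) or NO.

  start: IK(KK)(SI(KK))
  step 1: K(KK)(SI(KK))
  step 2: KK

Answer: YES — reaches normal form KK in 2 ≤ 4 steps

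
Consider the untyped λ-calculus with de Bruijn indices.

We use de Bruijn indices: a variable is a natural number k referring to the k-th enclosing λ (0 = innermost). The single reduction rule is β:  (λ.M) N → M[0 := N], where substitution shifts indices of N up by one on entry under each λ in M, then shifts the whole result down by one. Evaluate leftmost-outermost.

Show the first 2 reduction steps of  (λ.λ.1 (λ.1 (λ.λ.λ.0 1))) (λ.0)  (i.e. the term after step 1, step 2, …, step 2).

Answer: after 2 steps: λ.λ.1 (λ.λ.λ.0 1)

Reduction:
  start: (λ.λ.1 (λ.1 (λ.λ.λ.0 1))) (λ.0)
  [1] λ.(λ.0) (λ.1 (λ.λ.λ.0 1))
  [2] λ.λ.1 (λ.λ.λ.0 1)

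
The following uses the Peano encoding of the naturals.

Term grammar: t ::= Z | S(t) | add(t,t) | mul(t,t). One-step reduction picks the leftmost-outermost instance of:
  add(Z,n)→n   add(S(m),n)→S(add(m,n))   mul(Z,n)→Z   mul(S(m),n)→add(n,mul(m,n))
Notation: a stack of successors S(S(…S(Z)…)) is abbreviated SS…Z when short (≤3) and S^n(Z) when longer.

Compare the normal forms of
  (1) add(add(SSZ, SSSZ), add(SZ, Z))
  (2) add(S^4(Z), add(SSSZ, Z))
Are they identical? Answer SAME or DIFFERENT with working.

Answer: DIFFERENT — A ⇓ S^6(Z), B ⇓ S^7(Z)

Reduction:
Term A:
  start: add(add(SSZ, SSSZ), add(SZ, Z))
  [1] add(S(add(SZ, SSSZ)), add(SZ, Z))
  [2] S(add(add(SZ, SSSZ), add(SZ, Z)))
  [3] S(add(S(add(Z, SSSZ)), add(SZ, Z)))
  [4] S(S(add(add(Z, SSSZ), add(SZ, Z))))
  [5] S(S(add(SSSZ, add(SZ, Z))))
  [6] S(S(S(add(SSZ, add(SZ, Z)))))
  [7] S(S(S(S(add(SZ, add(SZ, Z))))))
  [8] S(S(S(S(S(add(Z, add(SZ, Z)))))))
  [9] S(S(S(S(S(add(SZ, Z))))))
  [10] S(S(S(S(S(S(add(Z, Z)))))))
  [11] S^6(Z)

Term B:
  start: add(S^4(Z), add(SSSZ, Z))
  [1] S(add(SSSZ, add(SSSZ, Z)))
  [2] S(S(add(SSZ, add(SSSZ, Z))))
  [3] S(S(S(add(SZ, add(SSSZ, Z)))))
  [4] S(S(S(S(add(Z, add(SSSZ, Z))))))
  [5] S(S(S(S(add(SSSZ, Z)))))
  [6] S(S(S(S(S(add(SSZ, Z))))))
  [7] S(S(S(S(S(S(add(SZ, Z)))))))
  [8] S(S(S(S(S(S(S(add(Z, Z))))))))
  [9] S^7(Z)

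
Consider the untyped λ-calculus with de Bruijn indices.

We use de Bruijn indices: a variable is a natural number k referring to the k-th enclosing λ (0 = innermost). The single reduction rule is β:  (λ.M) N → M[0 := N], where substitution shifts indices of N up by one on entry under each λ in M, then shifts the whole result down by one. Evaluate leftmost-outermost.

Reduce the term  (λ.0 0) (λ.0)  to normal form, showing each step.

Answer: normal form = λ.0  (in 2 steps)

Reduction:
  start: (λ.0 0) (λ.0)
  [1] (λ.0) (λ.0)
  [2] λ.0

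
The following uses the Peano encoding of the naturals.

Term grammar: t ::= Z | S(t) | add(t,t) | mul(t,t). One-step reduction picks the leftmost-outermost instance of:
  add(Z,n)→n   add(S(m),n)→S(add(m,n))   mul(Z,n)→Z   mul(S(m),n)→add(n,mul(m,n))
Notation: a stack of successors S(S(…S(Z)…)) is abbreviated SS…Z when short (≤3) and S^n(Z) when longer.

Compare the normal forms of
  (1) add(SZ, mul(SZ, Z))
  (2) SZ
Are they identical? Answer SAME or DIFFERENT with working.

Answer: SAME — A ⇓ SZ, B ⇓ SZ

Working:
Term A:
  start: add(SZ, mul(SZ, Z))
  [1] S(add(Z, mul(SZ, Z)))
  [2] S(mul(SZ, Z))
  [3] S(add(Z, mul(Z, Z)))
  [4] S(mul(Z, Z))
  [5] SZ

Term B:
  start: SZ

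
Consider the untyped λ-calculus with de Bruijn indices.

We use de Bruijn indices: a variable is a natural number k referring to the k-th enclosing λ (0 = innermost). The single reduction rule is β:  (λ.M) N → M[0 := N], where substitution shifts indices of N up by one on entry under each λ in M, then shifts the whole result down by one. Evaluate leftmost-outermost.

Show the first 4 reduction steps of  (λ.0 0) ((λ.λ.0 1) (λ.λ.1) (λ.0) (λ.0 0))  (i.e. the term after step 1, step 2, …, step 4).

Answer: after 4 steps: (λ.λ.1) (λ.0 0) ((λ.λ.0 1) (λ.λ.1) (λ.0) (λ.0 0))

Derivation:
  start: (λ.0 0) ((λ.λ.0 1) (λ.λ.1) (λ.0) (λ.0 0))
  [1] (λ.λ.0 1) (λ.λ.1) (λ.0) (λ.0 0) ((λ.λ.0 1) (λ.λ.1) (λ.0) (λ.0 0))
  [2] (λ.0 (λ.λ.1)) (λ.0) (λ.0 0) ((λ.λ.0 1) (λ.λ.1) (λ.0) (λ.0 0))
  [3] (λ.0) (λ.λ.1) (λ.0 0) ((λ.λ.0 1) (λ.λ.1) (λ.0) (λ.0 0))
  [4] (λ.λ.1) (λ.0 0) ((λ.λ.0 1) (λ.λ.1) (λ.0) (λ.0 0))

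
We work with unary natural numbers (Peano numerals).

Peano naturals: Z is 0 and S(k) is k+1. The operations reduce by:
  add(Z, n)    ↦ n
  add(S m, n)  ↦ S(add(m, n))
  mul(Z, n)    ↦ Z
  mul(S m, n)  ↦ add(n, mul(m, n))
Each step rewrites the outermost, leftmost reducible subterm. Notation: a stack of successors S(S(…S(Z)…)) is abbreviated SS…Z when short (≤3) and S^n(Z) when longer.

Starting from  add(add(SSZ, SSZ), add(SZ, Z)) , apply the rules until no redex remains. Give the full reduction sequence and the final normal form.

  start: add(add(SSZ, SSZ), add(SZ, Z))
  →1  add(S(add(SZ, SSZ)), add(SZ, Z))
  →2  S(add(add(SZ, SSZ), add(SZ, Z)))
  →3  S(add(S(add(Z, SSZ)), add(SZ, Z)))
  →4  S(S(add(add(Z, SSZ), add(SZ, Z))))
  →5  S(S(add(SSZ, add(SZ, Z))))
  →6  S(S(S(add(SZ, add(SZ, Z)))))
  →7  S(S(S(S(add(Z, add(SZ, Z))))))
  →8  S(S(S(S(add(SZ, Z)))))
  →9  S(S(S(S(S(add(Z, Z))))))
  →10  S^5(Z)

Answer: normal form = S^5(Z)  (in 10 steps)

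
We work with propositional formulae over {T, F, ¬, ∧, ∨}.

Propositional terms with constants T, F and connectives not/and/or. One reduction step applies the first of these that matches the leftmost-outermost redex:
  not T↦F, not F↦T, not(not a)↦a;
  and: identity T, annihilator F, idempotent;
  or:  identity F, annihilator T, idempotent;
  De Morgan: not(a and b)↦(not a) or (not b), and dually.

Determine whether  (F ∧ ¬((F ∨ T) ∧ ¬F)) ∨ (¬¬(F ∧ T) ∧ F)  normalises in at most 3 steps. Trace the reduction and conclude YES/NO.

  start: (F ∧ ¬((F ∨ T) ∧ ¬F)) ∨ (¬¬(F ∧ T) ∧ F)
  [1] F ∨ (¬¬(F ∧ T) ∧ F)
  [2] ¬¬(F ∧ T) ∧ F
  [3] F

Answer: YES — reaches normal form F in 3 ≤ 3 steps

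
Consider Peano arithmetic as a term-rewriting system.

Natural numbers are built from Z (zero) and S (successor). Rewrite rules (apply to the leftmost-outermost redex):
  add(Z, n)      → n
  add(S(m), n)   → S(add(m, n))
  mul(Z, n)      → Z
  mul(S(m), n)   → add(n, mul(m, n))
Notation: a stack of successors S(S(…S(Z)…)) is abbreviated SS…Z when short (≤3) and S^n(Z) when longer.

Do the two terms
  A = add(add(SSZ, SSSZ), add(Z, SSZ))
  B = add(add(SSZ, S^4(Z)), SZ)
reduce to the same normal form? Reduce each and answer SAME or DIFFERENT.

Term A:
  start: add(add(SSZ, SSSZ), add(Z, SSZ))
  step 1: add(S(add(SZ, SSSZ)), add(Z, SSZ))
  step 2: S(add(add(SZ, SSSZ), add(Z, SSZ)))
  step 3: S(add(S(add(Z, SSSZ)), add(Z, SSZ)))
  step 4: S(S(add(add(Z, SSSZ), add(Z, SSZ))))
  step 5: S(S(add(SSSZ, add(Z, SSZ))))
  step 6: S(S(S(add(SSZ, add(Z, SSZ)))))
  step 7: S(S(S(S(add(SZ, add(Z, SSZ))))))
  step 8: S(S(S(S(S(add(Z, add(Z, SSZ)))))))
  step 9: S(S(S(S(S(add(Z, SSZ))))))
  step 10: S^7(Z)

Term B:
  start: add(add(SSZ, S^4(Z)), SZ)
  step 1: add(S(add(SZ, S^4(Z))), SZ)
  step 2: S(add(add(SZ, S^4(Z)), SZ))
  step 3: S(add(S(add(Z, S^4(Z))), SZ))
  step 4: S(S(add(add(Z, S^4(Z)), SZ)))
  step 5: S(S(add(S^4(Z), SZ)))
  step 6: S(S(S(add(SSSZ, SZ))))
  step 7: S(S(S(S(add(SSZ, SZ)))))
  step 8: S(S(S(S(S(add(SZ, SZ))))))
  step 9: S(S(S(S(S(S(add(Z, SZ)))))))
  step 10: S^7(Z)

Answer: SAME — A ⇓ S^7(Z), B ⇓ S^7(Z)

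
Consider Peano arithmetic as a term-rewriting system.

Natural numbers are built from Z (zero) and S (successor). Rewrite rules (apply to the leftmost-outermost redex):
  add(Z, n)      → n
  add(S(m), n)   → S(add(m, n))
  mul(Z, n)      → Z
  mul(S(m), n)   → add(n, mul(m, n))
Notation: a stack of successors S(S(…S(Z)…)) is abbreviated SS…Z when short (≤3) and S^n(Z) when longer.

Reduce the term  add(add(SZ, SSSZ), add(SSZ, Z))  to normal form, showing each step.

Answer: normal form = S^6(Z)  (in 10 steps)

Working:
  start: add(add(SZ, SSSZ), add(SSZ, Z))
  →1  add(S(add(Z, SSSZ)), add(SSZ, Z))
  →2  S(add(add(Z, SSSZ), add(SSZ, Z)))
  →3  S(add(SSSZ, add(SSZ, Z)))
  →4  S(S(add(SSZ, add(SSZ, Z))))
  →5  S(S(S(add(SZ, add(SSZ, Z)))))
  →6  S(S(S(S(add(Z, add(SSZ, Z))))))
  →7  S(S(S(S(add(SSZ, Z)))))
  →8  S(S(S(S(S(add(SZ, Z))))))
  →9  S(S(S(S(S(S(add(Z, Z)))))))
  →10  S^6(Z)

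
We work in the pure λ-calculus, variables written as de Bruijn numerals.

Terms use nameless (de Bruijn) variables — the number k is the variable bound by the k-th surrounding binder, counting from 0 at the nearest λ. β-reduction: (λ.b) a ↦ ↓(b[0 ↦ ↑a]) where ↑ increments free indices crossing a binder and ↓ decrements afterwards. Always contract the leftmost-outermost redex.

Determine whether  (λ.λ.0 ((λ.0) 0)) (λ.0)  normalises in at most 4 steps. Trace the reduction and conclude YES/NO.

  start: (λ.λ.0 ((λ.0) 0)) (λ.0)
  →1  λ.0 ((λ.0) 0)
  →2  λ.0 0

Answer: YES — reaches normal form λ.0 0 in 2 ≤ 4 steps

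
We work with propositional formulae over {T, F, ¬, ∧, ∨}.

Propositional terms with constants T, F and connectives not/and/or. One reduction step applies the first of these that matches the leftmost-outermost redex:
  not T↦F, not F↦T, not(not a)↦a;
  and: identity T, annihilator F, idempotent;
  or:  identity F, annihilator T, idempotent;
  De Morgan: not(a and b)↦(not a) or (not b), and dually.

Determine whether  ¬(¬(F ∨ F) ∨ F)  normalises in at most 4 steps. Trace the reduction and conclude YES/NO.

Answer: YES — reaches normal form F in 4 ≤ 4 steps

Derivation:
  start: ¬(¬(F ∨ F) ∨ F)
  [1] ¬¬(F ∨ F) ∧ ¬F
  [2] (F ∨ F) ∧ ¬F
  [3] F ∧ ¬F
  [4] F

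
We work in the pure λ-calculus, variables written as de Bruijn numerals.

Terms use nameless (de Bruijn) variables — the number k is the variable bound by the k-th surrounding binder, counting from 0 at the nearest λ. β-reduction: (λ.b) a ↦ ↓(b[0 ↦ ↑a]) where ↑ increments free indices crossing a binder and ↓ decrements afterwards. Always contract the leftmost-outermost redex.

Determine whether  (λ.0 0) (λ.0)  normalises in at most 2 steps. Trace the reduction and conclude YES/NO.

  start: (λ.0 0) (λ.0)
  step 1: (λ.0) (λ.0)
  step 2: λ.0

Answer: YES — reaches normal form λ.0 in 2 ≤ 2 steps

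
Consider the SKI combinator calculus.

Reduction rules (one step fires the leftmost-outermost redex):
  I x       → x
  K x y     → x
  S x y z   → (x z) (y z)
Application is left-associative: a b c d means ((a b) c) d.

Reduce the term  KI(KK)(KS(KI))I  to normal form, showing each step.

Answer: normal form = SI  (in 3 steps)

Derivation:
  start: KI(KK)(KS(KI))I
  step 1: I(KS(KI))I
  step 2: KS(KI)I
  step 3: SI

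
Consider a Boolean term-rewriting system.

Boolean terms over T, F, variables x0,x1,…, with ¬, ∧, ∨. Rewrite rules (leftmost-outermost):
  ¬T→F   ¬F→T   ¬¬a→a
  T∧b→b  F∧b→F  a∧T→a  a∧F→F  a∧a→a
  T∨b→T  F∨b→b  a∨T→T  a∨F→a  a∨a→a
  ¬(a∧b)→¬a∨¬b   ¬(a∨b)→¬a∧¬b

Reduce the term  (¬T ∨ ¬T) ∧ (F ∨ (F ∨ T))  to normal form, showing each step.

  start: (¬T ∨ ¬T) ∧ (F ∨ (F ∨ T))
  [1] ¬T ∧ (F ∨ (F ∨ T))
  [2] F ∧ (F ∨ (F ∨ T))
  [3] F

Answer: normal form = F  (in 3 steps)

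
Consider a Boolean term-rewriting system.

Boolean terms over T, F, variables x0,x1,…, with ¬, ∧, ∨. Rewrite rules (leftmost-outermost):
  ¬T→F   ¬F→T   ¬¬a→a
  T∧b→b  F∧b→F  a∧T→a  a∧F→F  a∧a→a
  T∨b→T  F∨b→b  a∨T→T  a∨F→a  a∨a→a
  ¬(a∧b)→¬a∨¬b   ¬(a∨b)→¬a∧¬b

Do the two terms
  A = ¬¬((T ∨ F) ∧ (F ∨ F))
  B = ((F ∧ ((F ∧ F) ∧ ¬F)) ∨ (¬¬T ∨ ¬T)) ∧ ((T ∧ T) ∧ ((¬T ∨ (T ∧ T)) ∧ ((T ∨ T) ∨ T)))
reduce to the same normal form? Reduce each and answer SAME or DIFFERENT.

Answer: DIFFERENT — A ⇓ F, B ⇓ T

Derivation:
Term A:
  start: ¬¬((T ∨ F) ∧ (F ∨ F))
  →1  (T ∨ F) ∧ (F ∨ F)
  →2  T ∧ (F ∨ F)
  →3  F ∨ F
  →4  F

Term B:
  start: ((F ∧ ((F ∧ F) ∧ ¬F)) ∨ (¬¬T ∨ ¬T)) ∧ ((T ∧ T) ∧ ((¬T ∨ (T ∧ T)) ∧ ((T ∨ T) ∨ T)))
  →1  (F ∨ (¬¬T ∨ ¬T)) ∧ ((T ∧ T) ∧ ((¬T ∨ (T ∧ T)) ∧ ((T ∨ T) ∨ T)))
  →2  (¬¬T ∨ ¬T) ∧ ((T ∧ T) ∧ ((¬T ∨ (T ∧ T)) ∧ ((T ∨ T) ∨ T)))
  →3  (T ∨ ¬T) ∧ ((T ∧ T) ∧ ((¬T ∨ (T ∧ T)) ∧ ((T ∨ T) ∨ T)))
  →4  T ∧ ((T ∧ T) ∧ ((¬T ∨ (T ∧ T)) ∧ ((T ∨ T) ∨ T)))
  →5  (T ∧ T) ∧ ((¬T ∨ (T ∧ T)) ∧ ((T ∨ T) ∨ T))
  →6  T ∧ ((¬T ∨ (T ∧ T)) ∧ ((T ∨ T) ∨ T))
  →7  (¬T ∨ (T ∧ T)) ∧ ((T ∨ T) ∨ T)
  →8  (F ∨ (T ∧ T)) ∧ ((T ∨ T) ∨ T)
  →9  (T ∧ T) ∧ ((T ∨ T) ∨ T)
  →10  T ∧ ((T ∨ T) ∨ T)
  →11  (T ∨ T) ∨ T
  →12  T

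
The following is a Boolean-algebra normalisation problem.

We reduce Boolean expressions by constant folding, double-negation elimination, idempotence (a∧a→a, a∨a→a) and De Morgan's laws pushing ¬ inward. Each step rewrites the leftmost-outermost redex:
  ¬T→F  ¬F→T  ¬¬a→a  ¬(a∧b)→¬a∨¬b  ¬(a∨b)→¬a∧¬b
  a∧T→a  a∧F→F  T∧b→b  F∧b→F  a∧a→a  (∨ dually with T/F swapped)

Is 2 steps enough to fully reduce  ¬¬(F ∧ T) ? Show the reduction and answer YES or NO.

Answer: YES — reaches normal form F in 2 ≤ 2 steps

Derivation:
  start: ¬¬(F ∧ T)
  [1] F ∧ T
  [2] F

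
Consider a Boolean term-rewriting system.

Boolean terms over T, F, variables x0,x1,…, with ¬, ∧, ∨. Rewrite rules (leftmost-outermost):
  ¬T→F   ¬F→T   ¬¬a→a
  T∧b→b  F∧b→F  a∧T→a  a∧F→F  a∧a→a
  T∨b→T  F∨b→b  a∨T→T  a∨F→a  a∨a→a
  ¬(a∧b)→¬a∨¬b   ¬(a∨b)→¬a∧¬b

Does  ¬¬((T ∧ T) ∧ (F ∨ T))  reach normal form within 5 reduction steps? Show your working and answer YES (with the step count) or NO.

Answer: YES — reaches normal form T in 4 ≤ 5 steps

Reduction:
  start: ¬¬((T ∧ T) ∧ (F ∨ T))
  [1] (T ∧ T) ∧ (F ∨ T)
  [2] T ∧ (F ∨ T)
  [3] F ∨ T
  [4] T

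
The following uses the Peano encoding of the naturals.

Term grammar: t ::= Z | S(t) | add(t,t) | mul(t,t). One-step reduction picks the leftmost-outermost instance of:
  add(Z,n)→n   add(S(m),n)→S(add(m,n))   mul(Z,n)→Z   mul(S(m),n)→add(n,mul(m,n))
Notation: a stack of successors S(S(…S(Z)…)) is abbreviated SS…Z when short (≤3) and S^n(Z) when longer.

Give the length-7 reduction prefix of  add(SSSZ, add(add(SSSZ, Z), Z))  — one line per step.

Answer: after 7 steps: S(S(S(S(add(S(add(SZ, Z)), Z)))))

Reduction:
  start: add(SSSZ, add(add(SSSZ, Z), Z))
  [1] S(add(SSZ, add(add(SSSZ, Z), Z)))
  [2] S(S(add(SZ, add(add(SSSZ, Z), Z))))
  [3] S(S(S(add(Z, add(add(SSSZ, Z), Z)))))
  [4] S(S(S(add(add(SSSZ, Z), Z))))
  [5] S(S(S(add(S(add(SSZ, Z)), Z))))
  [6] S(S(S(S(add(add(SSZ, Z), Z)))))
  [7] S(S(S(S(add(S(add(SZ, Z)), Z)))))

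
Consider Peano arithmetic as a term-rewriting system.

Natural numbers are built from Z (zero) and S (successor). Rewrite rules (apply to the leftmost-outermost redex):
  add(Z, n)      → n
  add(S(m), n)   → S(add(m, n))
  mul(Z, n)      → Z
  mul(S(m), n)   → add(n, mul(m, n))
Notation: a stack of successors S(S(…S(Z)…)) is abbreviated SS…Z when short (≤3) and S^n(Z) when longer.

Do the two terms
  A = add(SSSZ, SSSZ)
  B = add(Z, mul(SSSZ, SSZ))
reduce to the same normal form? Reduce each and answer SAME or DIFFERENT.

Term A:
  start: add(SSSZ, SSSZ)
  [1] S(add(SSZ, SSSZ))
  [2] S(S(add(SZ, SSSZ)))
  [3] S(S(S(add(Z, SSSZ))))
  [4] S^6(Z)

Term B:
  start: add(Z, mul(SSSZ, SSZ))
  [1] mul(SSSZ, SSZ)
  [2] add(SSZ, mul(SSZ, SSZ))
  [3] S(add(SZ, mul(SSZ, SSZ)))
  [4] S(S(add(Z, mul(SSZ, SSZ))))
  [5] S(S(mul(SSZ, SSZ)))
  [6] S(S(add(SSZ, mul(SZ, SSZ))))
  [7] S(S(S(add(SZ, mul(SZ, SSZ)))))
  [8] S(S(S(S(add(Z, mul(SZ, SSZ))))))
  [9] S(S(S(S(mul(SZ, SSZ)))))
  [10] S(S(S(S(add(SSZ, mul(Z, SSZ))))))
  [11] S(S(S(S(S(add(SZ, mul(Z, SSZ)))))))
  [12] S(S(S(S(S(S(add(Z, mul(Z, SSZ))))))))
  [13] S(S(S(S(S(S(mul(Z, SSZ)))))))
  [14] S^6(Z)

Answer: SAME — A ⇓ S^6(Z), B ⇓ S^6(Z)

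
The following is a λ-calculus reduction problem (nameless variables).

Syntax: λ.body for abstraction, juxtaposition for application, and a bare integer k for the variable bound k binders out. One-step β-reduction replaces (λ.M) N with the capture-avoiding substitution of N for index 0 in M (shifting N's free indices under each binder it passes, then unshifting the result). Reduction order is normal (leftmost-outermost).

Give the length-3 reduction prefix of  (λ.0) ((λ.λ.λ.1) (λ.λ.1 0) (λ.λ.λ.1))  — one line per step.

Answer: after 3 steps: λ.λ.λ.λ.1

Working:
  start: (λ.0) ((λ.λ.λ.1) (λ.λ.1 0) (λ.λ.λ.1))
  step 1: (λ.λ.λ.1) (λ.λ.1 0) (λ.λ.λ.1)
  step 2: (λ.λ.1) (λ.λ.λ.1)
  step 3: λ.λ.λ.λ.1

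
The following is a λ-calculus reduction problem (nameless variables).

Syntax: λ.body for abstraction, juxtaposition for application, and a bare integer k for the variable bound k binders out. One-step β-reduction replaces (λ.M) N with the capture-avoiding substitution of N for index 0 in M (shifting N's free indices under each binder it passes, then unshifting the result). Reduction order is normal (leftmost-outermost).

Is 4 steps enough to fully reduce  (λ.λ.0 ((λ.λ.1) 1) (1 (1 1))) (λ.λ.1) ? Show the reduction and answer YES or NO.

  start: (λ.λ.0 ((λ.λ.1) 1) (1 (1 1))) (λ.λ.1)
  [1] λ.0 ((λ.λ.1) (λ.λ.1)) ((λ.λ.1) ((λ.λ.1) (λ.λ.1)))
  [2] λ.0 (λ.λ.λ.1) ((λ.λ.1) ((λ.λ.1) (λ.λ.1)))
  [3] λ.0 (λ.λ.λ.1) (λ.(λ.λ.1) (λ.λ.1))
  [4] λ.0 (λ.λ.λ.1) (λ.λ.λ.λ.1)

Answer: YES — reaches normal form λ.0 (λ.λ.λ.1) (λ.λ.λ.λ.1) in 4 ≤ 4 steps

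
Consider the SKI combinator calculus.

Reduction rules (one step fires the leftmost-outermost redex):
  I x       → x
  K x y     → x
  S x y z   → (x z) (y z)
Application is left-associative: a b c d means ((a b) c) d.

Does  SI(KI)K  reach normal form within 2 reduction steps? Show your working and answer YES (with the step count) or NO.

  start: SI(KI)K
  step 1: IK(KIK)
  step 2: K(KIK)

Answer: NO — after 2 steps the term is K(KIK), not yet normal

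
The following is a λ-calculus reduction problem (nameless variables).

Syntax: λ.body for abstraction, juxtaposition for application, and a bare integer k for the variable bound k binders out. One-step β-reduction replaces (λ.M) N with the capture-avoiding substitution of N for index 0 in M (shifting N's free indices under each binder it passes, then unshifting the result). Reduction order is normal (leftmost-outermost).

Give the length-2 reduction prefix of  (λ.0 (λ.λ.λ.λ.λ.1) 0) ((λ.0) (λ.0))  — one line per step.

Answer: after 2 steps: (λ.0) (λ.λ.λ.λ.λ.1) ((λ.0) (λ.0))

Reduction:
  start: (λ.0 (λ.λ.λ.λ.λ.1) 0) ((λ.0) (λ.0))
  step 1: (λ.0) (λ.0) (λ.λ.λ.λ.λ.1) ((λ.0) (λ.0))
  step 2: (λ.0) (λ.λ.λ.λ.λ.1) ((λ.0) (λ.0))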